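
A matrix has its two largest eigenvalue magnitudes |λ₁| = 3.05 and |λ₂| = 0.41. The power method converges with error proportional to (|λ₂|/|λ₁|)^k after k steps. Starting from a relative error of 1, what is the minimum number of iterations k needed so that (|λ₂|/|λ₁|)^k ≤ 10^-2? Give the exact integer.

|λ₂/λ₁| = 0.41/3.05 = 0.13443
Need k ≥ ln(10^-2) / ln(0.13443) = -4.6052 / -2.0067 ≈ 2.295
Smallest integer k satisfying the bound: 3

3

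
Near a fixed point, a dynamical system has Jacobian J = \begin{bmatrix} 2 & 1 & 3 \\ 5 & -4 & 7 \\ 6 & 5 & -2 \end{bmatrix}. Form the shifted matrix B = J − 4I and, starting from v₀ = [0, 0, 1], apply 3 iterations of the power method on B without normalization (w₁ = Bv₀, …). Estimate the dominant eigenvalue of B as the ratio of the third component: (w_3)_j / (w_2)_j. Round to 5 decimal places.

B = J − 4I has rows (-2, 1, 3); (5, -8, 7); (6, 5, -6)
w1 = Bv₀ = (3, 7, -6)
w2 = Bw1 = (-17, -83, 89)
w3 = Bw2 = (218, 1202, -1051)
Ratio: -1051/89 = -11.80899

-11.80899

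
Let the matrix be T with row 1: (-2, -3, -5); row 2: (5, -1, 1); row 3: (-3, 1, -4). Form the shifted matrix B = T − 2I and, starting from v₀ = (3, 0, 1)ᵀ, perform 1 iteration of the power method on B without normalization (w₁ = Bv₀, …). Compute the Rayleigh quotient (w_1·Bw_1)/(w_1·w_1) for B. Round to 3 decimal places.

μ ≈ -8.231

B = T − 2I has rows (-4, -3, -5); (5, -3, 1); (-3, 1, -6)
w1 = Bv₀ = (-17, 16, -15)
Bw1 = (95, -148, 157)
w1·Bw1 = -6338; w1·w1 = 770; μ ≈ -6338/770 = -8.231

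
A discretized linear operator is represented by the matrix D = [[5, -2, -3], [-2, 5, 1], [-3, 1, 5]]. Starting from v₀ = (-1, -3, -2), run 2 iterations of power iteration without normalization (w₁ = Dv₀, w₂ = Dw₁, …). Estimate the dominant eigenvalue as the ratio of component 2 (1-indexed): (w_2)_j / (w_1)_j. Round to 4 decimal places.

λ ≈ 6.6000

w1 = Dv₀ = (5·(-1) + (-2)·(-3) + (-3)·(-2); (-2)·(-1) + 5·(-3) + 1·(-2); (-3)·(-1) + 1·(-3) + 5·(-2)) = (7, -15, -10)
w2 = Dw1 = (5·7 + (-2)·(-15) + (-3)·(-10); (-2)·7 + 5·(-15) + 1·(-10); (-3)·7 + 1·(-15) + 5·(-10)) = (95, -99, -86)
Ratio at component: -99 / -15 = 6.6000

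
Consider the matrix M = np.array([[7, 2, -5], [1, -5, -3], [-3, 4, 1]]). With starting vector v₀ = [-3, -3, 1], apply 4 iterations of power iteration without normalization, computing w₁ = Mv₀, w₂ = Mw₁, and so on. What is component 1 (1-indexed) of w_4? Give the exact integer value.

-17780

w1 = Mv₀ = (-32, 9, -2)
w2 = Mw1 = (-196, -71, 130)
w3 = Mw2 = (-2164, -231, 434)
w4 = Mw3 = (-17780, -2311, 6002)
The requested component of w4 is -17780.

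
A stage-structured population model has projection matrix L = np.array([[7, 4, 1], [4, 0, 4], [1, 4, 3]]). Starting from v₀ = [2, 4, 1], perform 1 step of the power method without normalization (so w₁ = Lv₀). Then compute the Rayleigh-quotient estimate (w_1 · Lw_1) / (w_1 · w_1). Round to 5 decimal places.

λ ≈ 9.27814

w1 = Lv₀ = (7·2 + 4·4 + 1·1; 4·2 + 0·4 + 4·1; 1·2 + 4·4 + 3·1) = (31, 12, 21)
Lw1 = (286, 208, 142)
w1·Lw1 = 31·286 + 12·208 + 21·142 = 14344; w1·w1 = 31·31 + 12·12 + 21·21 = 1546
λ ≈ 14344/1546 = 9.27814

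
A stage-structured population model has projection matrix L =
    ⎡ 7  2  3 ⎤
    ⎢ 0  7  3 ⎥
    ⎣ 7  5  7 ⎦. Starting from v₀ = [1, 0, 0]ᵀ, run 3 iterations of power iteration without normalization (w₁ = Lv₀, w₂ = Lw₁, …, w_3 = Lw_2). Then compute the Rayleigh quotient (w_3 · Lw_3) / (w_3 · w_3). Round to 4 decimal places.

λ ≈ 13.2870

w1 = Lv₀ = (7, 0, 7)
w2 = Lw1 = (70, 21, 98)
w3 = Lw2 = (826, 441, 1281)
Lw3 = (10507, 6930, 16954)
w3·Lw3 = 826·10507 + 441·6930 + 1281·16954 = 33452986; w3·w3 = 826·826 + 441·441 + 1281·1281 = 2517718
λ ≈ 33452986/2517718 = 13.2870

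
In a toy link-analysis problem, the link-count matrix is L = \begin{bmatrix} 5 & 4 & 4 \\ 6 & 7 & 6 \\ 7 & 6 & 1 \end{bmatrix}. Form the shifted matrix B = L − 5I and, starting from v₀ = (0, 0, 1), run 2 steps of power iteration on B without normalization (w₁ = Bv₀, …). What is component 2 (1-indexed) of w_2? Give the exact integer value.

B = L − 5I has rows (0, 4, 4); (6, 2, 6); (7, 6, -4)
w1 = Bv₀ = (0·0 + 4·0 + 4·1; 6·0 + 2·0 + 6·1; 7·0 + 6·0 + (-4)·1) = (4, 6, -4)
w2 = Bw1 = (0·4 + 4·6 + 4·(-4); 6·4 + 2·6 + 6·(-4); 7·4 + 6·6 + (-4)·(-4)) = (8, 12, 80)
Requested component of w2: 12

12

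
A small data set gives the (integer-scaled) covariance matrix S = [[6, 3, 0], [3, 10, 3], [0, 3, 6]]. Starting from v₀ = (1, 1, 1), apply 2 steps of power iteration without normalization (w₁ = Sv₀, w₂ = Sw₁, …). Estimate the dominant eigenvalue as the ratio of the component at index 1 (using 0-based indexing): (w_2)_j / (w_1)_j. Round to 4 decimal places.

w1 = Sv₀ = (9, 16, 9)
w2 = Sw1 = (102, 214, 102)
Ratio at component: 214 / 16 = 13.3750

13.3750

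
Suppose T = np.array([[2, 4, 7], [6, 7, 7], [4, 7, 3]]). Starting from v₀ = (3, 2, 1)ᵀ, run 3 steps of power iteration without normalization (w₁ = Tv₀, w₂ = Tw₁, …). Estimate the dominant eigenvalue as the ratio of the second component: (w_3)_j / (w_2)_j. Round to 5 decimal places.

λ ≈ 16.15947

w1 = Tv₀ = (21, 39, 29)
w2 = Tw1 = (401, 602, 444)
w3 = Tw2 = (6318, 9728, 7150)
Ratio at component: 9728 / 602 = 16.15947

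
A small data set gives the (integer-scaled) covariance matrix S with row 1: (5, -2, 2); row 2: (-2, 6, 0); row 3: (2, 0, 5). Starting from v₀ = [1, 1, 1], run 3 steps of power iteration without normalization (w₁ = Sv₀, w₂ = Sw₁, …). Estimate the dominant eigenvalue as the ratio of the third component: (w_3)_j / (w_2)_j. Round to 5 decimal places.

λ ≈ 6.37778

w1 = Sv₀ = (5·1 + (-2)·1 + 2·1; (-2)·1 + 6·1 + 0·1; 2·1 + 0·1 + 5·1) = (5, 4, 7)
w2 = Sw1 = (5·5 + (-2)·4 + 2·7; (-2)·5 + 6·4 + 0·7; 2·5 + 0·4 + 5·7) = (31, 14, 45)
w3 = Sw2 = (217, 22, 287)
Ratio at component: 287 / 45 = 6.37778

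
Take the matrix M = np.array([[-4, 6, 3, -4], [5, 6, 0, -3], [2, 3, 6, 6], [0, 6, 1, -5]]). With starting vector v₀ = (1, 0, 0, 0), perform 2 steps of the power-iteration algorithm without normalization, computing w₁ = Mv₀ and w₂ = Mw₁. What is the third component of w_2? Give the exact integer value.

19

w1 = Mv₀ = (-4, 5, 2, 0)
w2 = Mw1 = (52, 10, 19, 32)
The requested component of w2 is 19.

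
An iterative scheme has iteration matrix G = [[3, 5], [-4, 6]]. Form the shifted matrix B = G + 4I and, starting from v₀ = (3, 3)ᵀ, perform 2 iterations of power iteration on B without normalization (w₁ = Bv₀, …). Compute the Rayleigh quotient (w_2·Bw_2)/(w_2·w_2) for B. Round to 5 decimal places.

7.13699

B = G + 4I has rows (7, 5); (-4, 10)
w1 = Bv₀ = (36, 18)
w2 = Bw1 = (342, 36)
Bw2 = (2574, -1008)
w2·Bw2 = 844020; w2·w2 = 118260; μ ≈ 844020/118260 = 7.13699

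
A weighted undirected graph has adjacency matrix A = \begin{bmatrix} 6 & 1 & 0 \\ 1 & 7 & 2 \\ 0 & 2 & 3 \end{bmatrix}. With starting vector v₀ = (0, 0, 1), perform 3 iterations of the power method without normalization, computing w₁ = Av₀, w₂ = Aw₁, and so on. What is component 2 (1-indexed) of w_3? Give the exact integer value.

168

w1 = Av₀ = (0, 2, 3)
w2 = Aw1 = (2, 20, 13)
w3 = Aw2 = (32, 168, 79)
The requested component of w3 is 168.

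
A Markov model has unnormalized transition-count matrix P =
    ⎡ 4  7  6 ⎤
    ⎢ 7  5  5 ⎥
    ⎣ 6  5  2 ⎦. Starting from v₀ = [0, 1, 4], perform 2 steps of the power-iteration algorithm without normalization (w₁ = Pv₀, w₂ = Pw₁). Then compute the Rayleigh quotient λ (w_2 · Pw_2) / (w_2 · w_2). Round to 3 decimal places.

w1 = Pv₀ = (31, 25, 13)
w2 = Pw1 = (377, 407, 337)
Pw2 = (6379, 6359, 4971)
w2·Pw2 = 377·6379 + 407·6359 + 337·4971 = 6668223; w2·w2 = 377·377 + 407·407 + 337·337 = 421347
λ ≈ 6668223/421347 = 15.826

λ ≈ 15.826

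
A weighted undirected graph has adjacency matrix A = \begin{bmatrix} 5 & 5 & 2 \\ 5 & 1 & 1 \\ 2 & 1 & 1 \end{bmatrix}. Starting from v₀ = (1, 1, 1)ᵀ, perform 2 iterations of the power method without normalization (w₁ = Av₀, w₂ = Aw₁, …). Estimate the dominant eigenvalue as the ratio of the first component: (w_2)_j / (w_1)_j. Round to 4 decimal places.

w1 = Av₀ = (12, 7, 4)
w2 = Aw1 = (103, 71, 35)
Ratio at component: 103 / 12 = 8.5833

λ ≈ 8.5833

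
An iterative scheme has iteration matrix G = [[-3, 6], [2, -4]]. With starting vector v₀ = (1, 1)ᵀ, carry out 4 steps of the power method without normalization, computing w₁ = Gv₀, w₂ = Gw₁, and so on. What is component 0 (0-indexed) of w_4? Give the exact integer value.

w1 = Gv₀ = ((-3)·1 + 6·1; 2·1 + (-4)·1) = (3, -2)
w2 = Gw1 = ((-3)·3 + 6·(-2); 2·3 + (-4)·(-2)) = (-21, 14)
w3 = Gw2 = (147, -98)
w4 = Gw3 = (-1029, 686)
The requested component of w4 is -1029.

-1029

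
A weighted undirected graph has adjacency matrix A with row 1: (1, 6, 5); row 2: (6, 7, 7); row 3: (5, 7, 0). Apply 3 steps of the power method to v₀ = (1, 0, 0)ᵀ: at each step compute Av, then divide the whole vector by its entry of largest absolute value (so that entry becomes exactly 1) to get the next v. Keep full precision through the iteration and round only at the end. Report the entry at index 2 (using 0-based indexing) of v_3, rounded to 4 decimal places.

Av0 = (1.00000, 6.00000, 5.00000); divide by 6.00000 → v1 = (0.16667, 1.00000, 0.83333)
Av1 = (10.33333, 13.83333, 7.83333); divide by 13.83333 → v2 = (0.74699, 1.00000, 0.56627)
Av2 = (9.57831, 15.44578, 10.73494); divide by 15.44578 → v3 = (0.62012, 1.00000, 0.69501)
Requested entry of v3: 891/1282 = 0.6950

0.6950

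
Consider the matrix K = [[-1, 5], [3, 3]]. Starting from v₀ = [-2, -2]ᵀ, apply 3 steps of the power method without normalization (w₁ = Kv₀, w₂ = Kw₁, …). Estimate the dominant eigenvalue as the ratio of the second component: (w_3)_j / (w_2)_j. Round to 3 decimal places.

λ ≈ 5.600

w1 = Kv₀ = (-8, -12)
w2 = Kw1 = (-52, -60)
w3 = Kw2 = (-248, -336)
Ratio at component: -336 / -60 = 5.600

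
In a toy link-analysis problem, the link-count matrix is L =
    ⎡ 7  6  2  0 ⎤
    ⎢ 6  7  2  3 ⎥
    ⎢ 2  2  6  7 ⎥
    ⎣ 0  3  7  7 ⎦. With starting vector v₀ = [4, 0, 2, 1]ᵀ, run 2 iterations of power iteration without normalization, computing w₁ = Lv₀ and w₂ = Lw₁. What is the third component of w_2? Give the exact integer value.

435

w1 = Lv₀ = (7·4 + 6·0 + 2·2 + 0·1; 6·4 + 7·0 + 2·2 + 3·1; 2·4 + 2·0 + 6·2 + 7·1; 0·4 + 3·0 + 7·2 + 7·1) = (32, 31, 27, 21)
w2 = Lw1 = (7·32 + 6·31 + 2·27 + 0·21; 6·32 + 7·31 + 2·27 + 3·21; 2·32 + 2·31 + 6·27 + 7·21; 0·32 + 3·31 + 7·27 + 7·21) = (464, 526, 435, 429)
The requested component of w2 is 435.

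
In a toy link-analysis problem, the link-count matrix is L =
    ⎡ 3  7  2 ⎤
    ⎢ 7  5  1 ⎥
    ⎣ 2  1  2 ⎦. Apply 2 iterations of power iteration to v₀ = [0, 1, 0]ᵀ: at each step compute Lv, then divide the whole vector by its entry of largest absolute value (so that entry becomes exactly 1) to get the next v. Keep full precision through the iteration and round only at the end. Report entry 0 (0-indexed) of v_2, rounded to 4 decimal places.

0.7733

Lv0 = (7.00000, 5.00000, 1.00000); divide by 7.00000 → v1 = (1.00000, 0.71429, 0.14286)
Lv1 = (8.28571, 10.71429, 3.00000); divide by 10.71429 → v2 = (0.77333, 1.00000, 0.28000)
Requested entry of v2: 58/75 = 0.7733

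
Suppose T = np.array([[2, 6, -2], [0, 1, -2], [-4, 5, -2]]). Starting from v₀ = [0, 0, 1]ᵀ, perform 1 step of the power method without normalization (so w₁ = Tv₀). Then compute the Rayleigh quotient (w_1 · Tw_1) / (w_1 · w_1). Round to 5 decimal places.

λ ≈ 1.33333

w1 = Tv₀ = (-2, -2, -2)
Tw1 = (-12, 2, 2)
w1·Tw1 = (-2)·(-12) + (-2)·2 + (-2)·2 = 16; w1·w1 = (-2)·(-2) + (-2)·(-2) + (-2)·(-2) = 12
λ ≈ 16/12 = 1.33333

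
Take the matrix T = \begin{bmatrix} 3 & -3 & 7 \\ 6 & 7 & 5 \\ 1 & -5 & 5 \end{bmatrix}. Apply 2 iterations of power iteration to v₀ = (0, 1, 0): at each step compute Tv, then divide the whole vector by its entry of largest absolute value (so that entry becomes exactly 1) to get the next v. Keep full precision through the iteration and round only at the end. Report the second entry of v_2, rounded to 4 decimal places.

Tv0 = (-3.00000, 7.00000, -5.00000); divide by 7.00000 → v1 = (-0.42857, 1.00000, -0.71429)
Tv1 = (-9.28571, 0.85714, -9.00000); divide by -9.28571 → v2 = (1.00000, -0.09231, 0.96923)
Requested entry of v2: 6/-65 = -0.0923

-0.0923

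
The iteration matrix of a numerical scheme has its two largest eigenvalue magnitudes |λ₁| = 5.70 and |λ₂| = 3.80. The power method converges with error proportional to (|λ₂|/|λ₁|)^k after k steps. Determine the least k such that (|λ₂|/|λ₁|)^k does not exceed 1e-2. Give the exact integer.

12

|λ₂/λ₁| = 3.80/5.70 = 0.66667
Need k ≥ ln(1e-2) / ln(0.66667) = -4.6052 / -0.4055 ≈ 11.358
Smallest integer k satisfying the bound: 12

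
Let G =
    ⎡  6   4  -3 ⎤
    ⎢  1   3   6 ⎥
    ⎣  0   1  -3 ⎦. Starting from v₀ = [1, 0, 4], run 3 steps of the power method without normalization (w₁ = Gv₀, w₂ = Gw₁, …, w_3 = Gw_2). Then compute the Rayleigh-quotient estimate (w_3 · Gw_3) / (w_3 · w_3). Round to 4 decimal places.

λ ≈ 5.0637

w1 = Gv₀ = (6·1 + 4·0 + (-3)·4; 1·1 + 3·0 + 6·4; 0·1 + 1·0 + (-3)·4) = (-6, 25, -12)
w2 = Gw1 = (6·(-6) + 4·25 + (-3)·(-12); 1·(-6) + 3·25 + 6·(-12); 0·(-6) + 1·25 + (-3)·(-12)) = (100, -3, 61)
w3 = Gw2 = (405, 457, -186)
Gw3 = (4816, 660, 1015)
w3·Gw3 = 405·4816 + 457·660 + (-186)·1015 = 2063310; w3·w3 = 405·405 + 457·457 + (-186)·(-186) = 407470
λ ≈ 2063310/407470 = 5.0637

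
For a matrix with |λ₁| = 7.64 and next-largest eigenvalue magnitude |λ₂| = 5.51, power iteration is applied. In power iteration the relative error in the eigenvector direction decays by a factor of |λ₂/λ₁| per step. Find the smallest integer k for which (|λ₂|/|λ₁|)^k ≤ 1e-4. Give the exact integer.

|λ₂/λ₁| = 5.51/7.64 = 0.72120
Need k ≥ ln(1e-4) / ln(0.72120) = -9.2103 / -0.3268 ≈ 28.181
Smallest integer k satisfying the bound: 29

29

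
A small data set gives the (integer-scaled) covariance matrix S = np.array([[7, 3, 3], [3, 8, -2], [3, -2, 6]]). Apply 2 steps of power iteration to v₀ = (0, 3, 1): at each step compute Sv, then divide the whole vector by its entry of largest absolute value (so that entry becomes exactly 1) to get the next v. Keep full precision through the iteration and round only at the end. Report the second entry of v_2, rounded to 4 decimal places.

Sv0 = (12.00000, 22.00000, 0.00000); divide by 22.00000 → v1 = (0.54545, 1.00000, 0.00000)
Sv1 = (6.81818, 9.63636, -0.36364); divide by 9.63636 → v2 = (0.70755, 1.00000, -0.03774)
Requested entry of v2: 212/212 = 1.0000

1.0000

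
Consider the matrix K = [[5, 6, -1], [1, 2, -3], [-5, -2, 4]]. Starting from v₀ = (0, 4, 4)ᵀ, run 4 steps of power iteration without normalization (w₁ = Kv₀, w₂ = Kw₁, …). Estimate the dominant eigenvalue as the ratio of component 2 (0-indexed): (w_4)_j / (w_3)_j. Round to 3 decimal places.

w1 = Kv₀ = (20, -4, 8)
w2 = Kw1 = (68, -12, -60)
w3 = Kw2 = (328, 224, -556)
w4 = Kw3 = (3540, 2444, -4312)
Ratio at component: -4312 / -556 = 7.755

7.755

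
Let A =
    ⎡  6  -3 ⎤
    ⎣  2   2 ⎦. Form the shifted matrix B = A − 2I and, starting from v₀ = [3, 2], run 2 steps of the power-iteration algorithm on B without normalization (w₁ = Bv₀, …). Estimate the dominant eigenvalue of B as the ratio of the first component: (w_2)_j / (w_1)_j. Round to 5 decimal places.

1.00000

B = A − 2I has rows (4, -3); (2, 0)
w1 = Bv₀ = (6, 6)
w2 = Bw1 = (6, 12)
Ratio: 6/6 = 1.00000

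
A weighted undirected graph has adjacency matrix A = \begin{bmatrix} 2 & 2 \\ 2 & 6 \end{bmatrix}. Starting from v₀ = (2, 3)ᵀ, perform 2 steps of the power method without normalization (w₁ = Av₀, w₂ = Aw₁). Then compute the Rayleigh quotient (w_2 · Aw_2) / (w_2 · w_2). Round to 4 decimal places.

6.8282

w1 = Av₀ = (2·2 + 2·3; 2·2 + 6·3) = (10, 22)
w2 = Aw1 = (2·10 + 2·22; 2·10 + 6·22) = (64, 152)
Aw2 = (432, 1040)
w2·Aw2 = 64·432 + 152·1040 = 185728; w2·w2 = 64·64 + 152·152 = 27200
λ ≈ 185728/27200 = 6.8282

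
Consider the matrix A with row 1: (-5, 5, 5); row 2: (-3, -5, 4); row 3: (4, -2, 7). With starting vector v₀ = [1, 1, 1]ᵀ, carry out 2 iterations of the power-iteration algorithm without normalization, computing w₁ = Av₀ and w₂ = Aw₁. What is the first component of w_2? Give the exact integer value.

0

w1 = Av₀ = (5, -4, 9)
w2 = Aw1 = (0, 41, 91)
The requested component of w2 is 0.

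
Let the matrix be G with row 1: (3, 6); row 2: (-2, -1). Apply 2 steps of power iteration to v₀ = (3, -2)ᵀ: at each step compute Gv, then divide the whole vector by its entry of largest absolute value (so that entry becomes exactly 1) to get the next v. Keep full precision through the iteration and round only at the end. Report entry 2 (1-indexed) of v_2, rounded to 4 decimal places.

-0.3030

Gv0 = (-3.00000, -4.00000); divide by -4.00000 → v1 = (0.75000, 1.00000)
Gv1 = (8.25000, -2.50000); divide by 8.25000 → v2 = (1.00000, -0.30303)
Requested entry of v2: 10/-33 = -0.3030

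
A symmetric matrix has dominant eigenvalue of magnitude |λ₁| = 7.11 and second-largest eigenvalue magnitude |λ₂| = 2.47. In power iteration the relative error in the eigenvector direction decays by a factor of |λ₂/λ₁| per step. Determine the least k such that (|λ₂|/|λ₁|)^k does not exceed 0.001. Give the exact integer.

|λ₂/λ₁| = 2.47/7.11 = 0.34740
Need k ≥ ln(0.001) / ln(0.34740) = -6.9078 / -1.0573 ≈ 6.533
Smallest integer k satisfying the bound: 7

7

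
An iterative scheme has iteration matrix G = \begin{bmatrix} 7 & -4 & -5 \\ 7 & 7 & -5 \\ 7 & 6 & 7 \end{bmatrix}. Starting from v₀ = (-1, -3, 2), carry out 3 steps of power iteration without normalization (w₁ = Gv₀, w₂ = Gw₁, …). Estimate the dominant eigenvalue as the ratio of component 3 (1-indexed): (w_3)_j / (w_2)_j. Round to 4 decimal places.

7.8000

w1 = Gv₀ = (7·(-1) + (-4)·(-3) + (-5)·2; 7·(-1) + 7·(-3) + (-5)·2; 7·(-1) + 6·(-3) + 7·2) = (-5, -38, -11)
w2 = Gw1 = (7·(-5) + (-4)·(-38) + (-5)·(-11); 7·(-5) + 7·(-38) + (-5)·(-11); 7·(-5) + 6·(-38) + 7·(-11)) = (172, -246, -340)
w3 = Gw2 = (3888, 1182, -2652)
Ratio at component: -2652 / -340 = 7.8000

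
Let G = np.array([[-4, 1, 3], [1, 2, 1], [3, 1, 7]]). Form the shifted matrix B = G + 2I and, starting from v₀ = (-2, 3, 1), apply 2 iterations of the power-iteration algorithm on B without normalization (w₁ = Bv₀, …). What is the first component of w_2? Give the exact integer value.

B = G + 2I has rows (-2, 1, 3); (1, 4, 1); (3, 1, 9)
w1 = Bv₀ = (10, 11, 6)
w2 = Bw1 = (9, 60, 95)
Requested component of w2: 9

9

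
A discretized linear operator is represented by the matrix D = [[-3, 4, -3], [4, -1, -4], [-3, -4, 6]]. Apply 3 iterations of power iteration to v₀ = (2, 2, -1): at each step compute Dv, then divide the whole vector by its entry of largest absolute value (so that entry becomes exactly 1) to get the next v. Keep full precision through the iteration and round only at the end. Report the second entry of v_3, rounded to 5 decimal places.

Dv0 = (5.000000, 10.000000, -20.000000); divide by -20.000000 → v1 = (-0.250000, -0.500000, 1.000000)
Dv1 = (-4.250000, -4.500000, 8.750000); divide by 8.750000 → v2 = (-0.485714, -0.514286, 1.000000)
Dv2 = (-3.600000, -5.428571, 9.514286); divide by 9.514286 → v3 = (-0.378378, -0.570571, 1.000000)
Requested entry of v3: 950/-1665 = -0.57057

-0.57057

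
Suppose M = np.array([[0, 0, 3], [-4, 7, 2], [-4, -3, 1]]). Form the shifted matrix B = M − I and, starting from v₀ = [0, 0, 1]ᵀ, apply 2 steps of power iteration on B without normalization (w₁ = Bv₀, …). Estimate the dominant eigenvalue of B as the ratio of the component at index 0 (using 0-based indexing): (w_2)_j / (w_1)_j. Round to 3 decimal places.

μ ≈ -1.000

B = M − I has rows (-1, 0, 3); (-4, 6, 2); (-4, -3, 0)
w1 = Bv₀ = (3, 2, 0)
w2 = Bw1 = (-3, 0, -18)
Ratio: -3/3 = -1.000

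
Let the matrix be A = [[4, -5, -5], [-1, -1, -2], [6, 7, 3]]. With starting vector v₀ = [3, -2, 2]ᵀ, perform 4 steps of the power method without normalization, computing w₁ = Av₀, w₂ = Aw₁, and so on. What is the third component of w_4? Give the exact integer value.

w1 = Av₀ = (4·3 + (-5)·(-2) + (-5)·2; (-1)·3 + (-1)·(-2) + (-2)·2; 6·3 + 7·(-2) + 3·2) = (12, -5, 10)
w2 = Aw1 = (4·12 + (-5)·(-5) + (-5)·10; (-1)·12 + (-1)·(-5) + (-2)·10; 6·12 + 7·(-5) + 3·10) = (23, -27, 67)
w3 = Aw2 = (-108, -130, 150)
w4 = Aw3 = (-532, -62, -1108)
The requested component of w4 is -1108.

-1108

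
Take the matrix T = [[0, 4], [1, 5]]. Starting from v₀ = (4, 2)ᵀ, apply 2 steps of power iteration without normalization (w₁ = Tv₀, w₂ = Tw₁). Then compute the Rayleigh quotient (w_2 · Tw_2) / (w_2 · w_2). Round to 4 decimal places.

w1 = Tv₀ = (0·4 + 4·2; 1·4 + 5·2) = (8, 14)
w2 = Tw1 = (0·8 + 4·14; 1·8 + 5·14) = (56, 78)
Tw2 = (312, 446)
w2·Tw2 = 56·312 + 78·446 = 52260; w2·w2 = 56·56 + 78·78 = 9220
λ ≈ 52260/9220 = 5.6681

λ ≈ 5.6681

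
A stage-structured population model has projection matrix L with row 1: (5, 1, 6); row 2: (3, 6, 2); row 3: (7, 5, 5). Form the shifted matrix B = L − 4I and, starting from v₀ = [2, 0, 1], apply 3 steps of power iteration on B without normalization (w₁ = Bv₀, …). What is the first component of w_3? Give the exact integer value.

842

B = L − 4I has rows (1, 1, 6); (3, 2, 2); (7, 5, 1)
w1 = Bv₀ = (1·2 + 1·0 + 6·1; 3·2 + 2·0 + 2·1; 7·2 + 5·0 + 1·1) = (8, 8, 15)
w2 = Bw1 = (1·8 + 1·8 + 6·15; 3·8 + 2·8 + 2·15; 7·8 + 5·8 + 1·15) = (106, 70, 111)
w3 = Bw2 = (842, 680, 1203)
Requested component of w3: 842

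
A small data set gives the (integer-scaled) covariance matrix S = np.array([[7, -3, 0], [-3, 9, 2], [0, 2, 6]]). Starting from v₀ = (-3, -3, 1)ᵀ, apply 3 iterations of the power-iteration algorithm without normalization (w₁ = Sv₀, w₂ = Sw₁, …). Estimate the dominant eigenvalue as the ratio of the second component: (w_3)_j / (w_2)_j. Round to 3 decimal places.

λ ≈ 8.593

w1 = Sv₀ = (-12, -16, 0)
w2 = Sw1 = (-36, -108, -32)
w3 = Sw2 = (72, -928, -408)
Ratio at component: -928 / -108 = 8.593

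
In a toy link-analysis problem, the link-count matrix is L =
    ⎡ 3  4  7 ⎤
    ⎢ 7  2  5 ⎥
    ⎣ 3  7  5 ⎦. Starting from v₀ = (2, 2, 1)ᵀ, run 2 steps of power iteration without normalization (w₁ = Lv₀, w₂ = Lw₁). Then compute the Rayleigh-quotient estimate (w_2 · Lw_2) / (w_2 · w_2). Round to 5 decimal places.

λ ≈ 14.39246

w1 = Lv₀ = (21, 23, 25)
w2 = Lw1 = (330, 318, 349)
Lw2 = (4705, 4691, 4961)
w2·Lw2 = 330·4705 + 318·4691 + 349·4961 = 4775777; w2·w2 = 330·330 + 318·318 + 349·349 = 331825
λ ≈ 4775777/331825 = 14.39246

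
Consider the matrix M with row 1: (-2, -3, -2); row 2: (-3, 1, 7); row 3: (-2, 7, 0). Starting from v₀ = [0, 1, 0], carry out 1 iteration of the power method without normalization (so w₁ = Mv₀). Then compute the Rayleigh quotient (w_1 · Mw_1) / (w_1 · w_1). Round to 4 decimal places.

w1 = Mv₀ = ((-2)·0 + (-3)·1 + (-2)·0; (-3)·0 + 1·1 + 7·0; (-2)·0 + 7·1 + 0·0) = (-3, 1, 7)
Mw1 = (-11, 59, 13)
w1·Mw1 = (-3)·(-11) + 1·59 + 7·13 = 183; w1·w1 = (-3)·(-3) + 1·1 + 7·7 = 59
λ ≈ 183/59 = 3.1017

3.1017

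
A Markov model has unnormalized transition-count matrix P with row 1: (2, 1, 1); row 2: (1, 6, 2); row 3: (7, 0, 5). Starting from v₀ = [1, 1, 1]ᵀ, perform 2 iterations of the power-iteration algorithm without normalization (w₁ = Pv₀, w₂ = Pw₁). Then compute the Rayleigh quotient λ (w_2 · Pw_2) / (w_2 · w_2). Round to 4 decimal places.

7.8614

w1 = Pv₀ = (2·1 + 1·1 + 1·1; 1·1 + 6·1 + 2·1; 7·1 + 0·1 + 5·1) = (4, 9, 12)
w2 = Pw1 = (2·4 + 1·9 + 1·12; 1·4 + 6·9 + 2·12; 7·4 + 0·9 + 5·12) = (29, 82, 88)
Pw2 = (228, 697, 643)
w2·Pw2 = 29·228 + 82·697 + 88·643 = 120350; w2·w2 = 29·29 + 82·82 + 88·88 = 15309
λ ≈ 120350/15309 = 7.8614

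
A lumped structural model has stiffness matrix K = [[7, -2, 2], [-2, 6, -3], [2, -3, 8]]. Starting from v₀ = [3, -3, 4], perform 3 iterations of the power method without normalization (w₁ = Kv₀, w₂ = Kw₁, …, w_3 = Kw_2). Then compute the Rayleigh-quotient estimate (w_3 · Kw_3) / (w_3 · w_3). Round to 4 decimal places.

w1 = Kv₀ = (7·3 + (-2)·(-3) + 2·4; (-2)·3 + 6·(-3) + (-3)·4; 2·3 + (-3)·(-3) + 8·4) = (35, -36, 47)
w2 = Kw1 = (7·35 + (-2)·(-36) + 2·47; (-2)·35 + 6·(-36) + (-3)·47; 2·35 + (-3)·(-36) + 8·47) = (411, -427, 554)
w3 = Kw2 = (4839, -5046, 6535)
Kw3 = (57035, -59559, 77096)
w3·Kw3 = 4839·57035 + (-5046)·(-59559) + 6535·77096 = 1080349439; w3·w3 = 4839·4839 + (-5046)·(-5046) + 6535·6535 = 91584262
λ ≈ 1080349439/91584262 = 11.7962

11.7962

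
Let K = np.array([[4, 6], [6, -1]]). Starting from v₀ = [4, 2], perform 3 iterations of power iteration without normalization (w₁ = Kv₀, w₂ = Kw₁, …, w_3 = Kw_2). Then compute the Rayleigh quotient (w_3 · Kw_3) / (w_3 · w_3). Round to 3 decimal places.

w1 = Kv₀ = (28, 22)
w2 = Kw1 = (244, 146)
w3 = Kw2 = (1852, 1318)
Kw3 = (15316, 9794)
w3·Kw3 = 1852·15316 + 1318·9794 = 41273724; w3·w3 = 1852·1852 + 1318·1318 = 5167028
λ ≈ 41273724/5167028 = 7.988

7.988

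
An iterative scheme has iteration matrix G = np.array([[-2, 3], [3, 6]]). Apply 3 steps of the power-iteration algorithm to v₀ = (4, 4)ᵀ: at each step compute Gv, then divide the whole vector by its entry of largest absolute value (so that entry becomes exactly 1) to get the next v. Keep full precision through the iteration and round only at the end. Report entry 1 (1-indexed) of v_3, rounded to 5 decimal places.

0.29017

Gv0 = (4.000000, 36.000000); divide by 36.000000 → v1 = (0.111111, 1.000000)
Gv1 = (2.777778, 6.333333); divide by 6.333333 → v2 = (0.438596, 1.000000)
Gv2 = (2.122807, 7.315789); divide by 7.315789 → v3 = (0.290168, 1.000000)
Requested entry of v3: 484/1668 = 0.29017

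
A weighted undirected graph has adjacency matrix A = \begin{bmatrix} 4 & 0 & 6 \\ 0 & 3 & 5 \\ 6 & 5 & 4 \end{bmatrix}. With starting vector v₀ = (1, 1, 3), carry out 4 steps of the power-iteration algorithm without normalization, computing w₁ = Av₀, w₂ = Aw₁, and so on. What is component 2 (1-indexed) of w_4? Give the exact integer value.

w1 = Av₀ = (4·1 + 0·1 + 6·3; 0·1 + 3·1 + 5·3; 6·1 + 5·1 + 4·3) = (22, 18, 23)
w2 = Aw1 = (4·22 + 0·18 + 6·23; 0·22 + 3·18 + 5·23; 6·22 + 5·18 + 4·23) = (226, 169, 314)
w3 = Aw2 = (2788, 2077, 3457)
w4 = Aw3 = (31894, 23516, 40941)
The requested component of w4 is 23516.

23516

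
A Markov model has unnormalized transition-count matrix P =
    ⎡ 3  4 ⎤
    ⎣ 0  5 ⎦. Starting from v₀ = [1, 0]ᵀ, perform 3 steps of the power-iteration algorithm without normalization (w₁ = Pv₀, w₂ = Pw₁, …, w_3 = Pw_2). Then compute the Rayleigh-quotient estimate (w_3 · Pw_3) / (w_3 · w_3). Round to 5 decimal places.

3.00000

w1 = Pv₀ = (3·1 + 4·0; 0·1 + 5·0) = (3, 0)
w2 = Pw1 = (3·3 + 4·0; 0·3 + 5·0) = (9, 0)
w3 = Pw2 = (27, 0)
Pw3 = (81, 0)
w3·Pw3 = 27·81 + 0·0 = 2187; w3·w3 = 27·27 + 0·0 = 729
λ ≈ 2187/729 = 3.00000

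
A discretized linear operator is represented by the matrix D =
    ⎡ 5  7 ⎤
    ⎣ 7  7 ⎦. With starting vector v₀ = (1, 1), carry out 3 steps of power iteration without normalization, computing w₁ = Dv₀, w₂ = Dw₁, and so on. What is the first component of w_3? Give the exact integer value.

w1 = Dv₀ = (12, 14)
w2 = Dw1 = (158, 182)
w3 = Dw2 = (2064, 2380)
The requested component of w3 is 2064.

2064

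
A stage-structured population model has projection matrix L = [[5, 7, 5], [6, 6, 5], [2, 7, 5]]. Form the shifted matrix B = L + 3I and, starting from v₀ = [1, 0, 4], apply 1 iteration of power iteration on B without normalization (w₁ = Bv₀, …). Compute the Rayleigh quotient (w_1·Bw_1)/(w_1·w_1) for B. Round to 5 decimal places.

B = L + 3I has rows (8, 7, 5); (6, 9, 5); (2, 7, 8)
w1 = Bv₀ = (28, 26, 34)
Bw1 = (576, 572, 510)
w1·Bw1 = 48340; w1·w1 = 2616; μ ≈ 48340/2616 = 18.47859

μ ≈ 18.47859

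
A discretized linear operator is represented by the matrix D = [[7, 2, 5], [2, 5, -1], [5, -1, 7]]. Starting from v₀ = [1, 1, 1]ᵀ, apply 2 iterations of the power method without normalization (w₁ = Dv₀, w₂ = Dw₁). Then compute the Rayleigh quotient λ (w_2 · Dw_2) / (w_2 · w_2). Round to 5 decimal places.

11.98830

w1 = Dv₀ = (7·1 + 2·1 + 5·1; 2·1 + 5·1 + (-1)·1; 5·1 + (-1)·1 + 7·1) = (14, 6, 11)
w2 = Dw1 = (7·14 + 2·6 + 5·11; 2·14 + 5·6 + (-1)·11; 5·14 + (-1)·6 + 7·11) = (165, 47, 141)
Dw2 = (1954, 424, 1765)
w2·Dw2 = 165·1954 + 47·424 + 141·1765 = 591203; w2·w2 = 165·165 + 47·47 + 141·141 = 49315
λ ≈ 591203/49315 = 11.98830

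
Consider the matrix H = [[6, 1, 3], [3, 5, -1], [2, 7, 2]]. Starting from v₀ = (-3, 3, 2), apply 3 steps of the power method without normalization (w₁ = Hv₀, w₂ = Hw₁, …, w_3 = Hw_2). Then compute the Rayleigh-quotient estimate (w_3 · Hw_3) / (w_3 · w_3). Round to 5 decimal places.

λ ≈ 3.55306

w1 = Hv₀ = (-9, 4, 19)
w2 = Hw1 = (7, -26, 48)
w3 = Hw2 = (160, -157, -72)
Hw3 = (587, -233, -923)
w3·Hw3 = 160·587 + (-157)·(-233) + (-72)·(-923) = 196957; w3·w3 = 160·160 + (-157)·(-157) + (-72)·(-72) = 55433
λ ≈ 196957/55433 = 3.55306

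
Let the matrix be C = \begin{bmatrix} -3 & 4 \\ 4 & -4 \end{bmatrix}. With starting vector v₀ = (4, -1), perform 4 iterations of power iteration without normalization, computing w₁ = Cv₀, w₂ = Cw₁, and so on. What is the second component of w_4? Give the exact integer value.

w1 = Cv₀ = ((-3)·4 + 4·(-1); 4·4 + (-4)·(-1)) = (-16, 20)
w2 = Cw1 = ((-3)·(-16) + 4·20; 4·(-16) + (-4)·20) = (128, -144)
w3 = Cw2 = (-960, 1088)
w4 = Cw3 = (7232, -8192)
The requested component of w4 is -8192.

-8192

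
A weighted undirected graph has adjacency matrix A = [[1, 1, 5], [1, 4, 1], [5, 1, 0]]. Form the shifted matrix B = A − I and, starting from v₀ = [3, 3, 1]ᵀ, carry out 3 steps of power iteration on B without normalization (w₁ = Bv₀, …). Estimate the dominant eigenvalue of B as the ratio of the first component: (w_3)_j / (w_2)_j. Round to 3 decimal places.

B = A − I has rows (0, 1, 5); (1, 3, 1); (5, 1, -1)
w1 = Bv₀ = (0·3 + 1·3 + 5·1; 1·3 + 3·3 + 1·1; 5·3 + 1·3 + (-1)·1) = (8, 13, 17)
w2 = Bw1 = (0·8 + 1·13 + 5·17; 1·8 + 3·13 + 1·17; 5·8 + 1·13 + (-1)·17) = (98, 64, 36)
w3 = Bw2 = (244, 326, 518)
Ratio: 244/98 = 2.490

2.490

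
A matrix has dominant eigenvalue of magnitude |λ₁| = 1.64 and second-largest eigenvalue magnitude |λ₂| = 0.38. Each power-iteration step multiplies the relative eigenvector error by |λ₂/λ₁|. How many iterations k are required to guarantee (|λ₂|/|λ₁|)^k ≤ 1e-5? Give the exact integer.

|λ₂/λ₁| = 0.38/1.64 = 0.23171
Need k ≥ ln(1e-5) / ln(0.23171) = -11.5129 / -1.4623 ≈ 7.873
Smallest integer k satisfying the bound: 8

8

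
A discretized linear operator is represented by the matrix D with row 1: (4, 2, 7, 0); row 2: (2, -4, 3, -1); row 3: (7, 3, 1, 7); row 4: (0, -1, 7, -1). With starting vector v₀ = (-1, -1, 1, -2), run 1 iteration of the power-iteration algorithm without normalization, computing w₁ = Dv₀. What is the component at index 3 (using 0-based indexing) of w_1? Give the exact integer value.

w1 = Dv₀ = (4·(-1) + 2·(-1) + 7·1 + 0·(-2); 2·(-1) + (-4)·(-1) + 3·1 + (-1)·(-2); 7·(-1) + 3·(-1) + 1·1 + 7·(-2); 0·(-1) + (-1)·(-1) + 7·1 + (-1)·(-2)) = (1, 7, -23, 10)
The requested component of w1 is 10.

10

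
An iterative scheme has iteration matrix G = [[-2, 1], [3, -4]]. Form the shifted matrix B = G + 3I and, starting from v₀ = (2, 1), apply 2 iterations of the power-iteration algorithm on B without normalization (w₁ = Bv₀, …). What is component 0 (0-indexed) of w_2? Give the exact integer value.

B = G + 3I has rows (1, 1); (3, -1)
w1 = Bv₀ = (3, 5)
w2 = Bw1 = (8, 4)
Requested component of w2: 8

8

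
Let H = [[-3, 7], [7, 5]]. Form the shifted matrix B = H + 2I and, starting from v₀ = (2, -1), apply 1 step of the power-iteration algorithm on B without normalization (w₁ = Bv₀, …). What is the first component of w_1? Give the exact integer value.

-9

B = H + 2I has rows (-1, 7); (7, 7)
w1 = Bv₀ = ((-1)·2 + 7·(-1); 7·2 + 7·(-1)) = (-9, 7)
Requested component of w1: -9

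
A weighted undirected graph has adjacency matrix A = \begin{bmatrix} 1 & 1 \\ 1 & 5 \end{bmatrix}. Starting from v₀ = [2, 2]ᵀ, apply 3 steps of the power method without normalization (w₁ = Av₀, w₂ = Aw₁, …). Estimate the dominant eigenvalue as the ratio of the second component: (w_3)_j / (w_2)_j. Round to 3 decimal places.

w1 = Av₀ = (4, 12)
w2 = Aw1 = (16, 64)
w3 = Aw2 = (80, 336)
Ratio at component: 336 / 64 = 5.250

λ ≈ 5.250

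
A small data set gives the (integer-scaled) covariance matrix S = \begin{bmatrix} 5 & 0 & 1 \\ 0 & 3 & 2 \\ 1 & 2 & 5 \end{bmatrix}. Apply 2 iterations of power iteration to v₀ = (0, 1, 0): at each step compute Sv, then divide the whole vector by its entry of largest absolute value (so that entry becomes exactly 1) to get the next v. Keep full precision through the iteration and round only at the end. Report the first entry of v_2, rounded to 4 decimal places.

Sv0 = (0.00000, 3.00000, 2.00000); divide by 3.00000 → v1 = (0.00000, 1.00000, 0.66667)
Sv1 = (0.66667, 4.33333, 5.33333); divide by 5.33333 → v2 = (0.12500, 0.81250, 1.00000)
Requested entry of v2: 2/16 = 0.1250

0.1250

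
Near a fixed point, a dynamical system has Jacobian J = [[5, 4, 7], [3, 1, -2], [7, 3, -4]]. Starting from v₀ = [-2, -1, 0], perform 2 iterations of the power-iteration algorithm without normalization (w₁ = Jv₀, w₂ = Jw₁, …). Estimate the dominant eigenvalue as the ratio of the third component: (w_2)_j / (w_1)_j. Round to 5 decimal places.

w1 = Jv₀ = (-14, -7, -17)
w2 = Jw1 = (-217, -15, -51)
Ratio at component: -51 / -17 = 3.00000

3.00000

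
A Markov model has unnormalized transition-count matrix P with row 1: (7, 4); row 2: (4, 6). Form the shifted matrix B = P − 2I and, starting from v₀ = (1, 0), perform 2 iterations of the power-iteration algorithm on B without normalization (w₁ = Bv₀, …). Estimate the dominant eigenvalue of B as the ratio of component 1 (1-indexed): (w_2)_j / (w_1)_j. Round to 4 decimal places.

8.2000

B = P − 2I has rows (5, 4); (4, 4)
w1 = Bv₀ = (5·1 + 4·0; 4·1 + 4·0) = (5, 4)
w2 = Bw1 = (5·5 + 4·4; 4·5 + 4·4) = (41, 36)
Ratio: 41/5 = 8.2000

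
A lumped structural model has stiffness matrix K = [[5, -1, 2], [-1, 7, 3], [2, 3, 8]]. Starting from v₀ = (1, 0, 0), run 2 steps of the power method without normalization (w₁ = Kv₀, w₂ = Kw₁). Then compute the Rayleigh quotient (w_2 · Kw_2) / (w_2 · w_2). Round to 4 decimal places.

w1 = Kv₀ = (5·1 + (-1)·0 + 2·0; (-1)·1 + 7·0 + 3·0; 2·1 + 3·0 + 8·0) = (5, -1, 2)
w2 = Kw1 = (5·5 + (-1)·(-1) + 2·2; (-1)·5 + 7·(-1) + 3·2; 2·5 + 3·(-1) + 8·2) = (30, -6, 23)
Kw2 = (202, -3, 226)
w2·Kw2 = 30·202 + (-6)·(-3) + 23·226 = 11276; w2·w2 = 30·30 + (-6)·(-6) + 23·23 = 1465
λ ≈ 11276/1465 = 7.6969

λ ≈ 7.6969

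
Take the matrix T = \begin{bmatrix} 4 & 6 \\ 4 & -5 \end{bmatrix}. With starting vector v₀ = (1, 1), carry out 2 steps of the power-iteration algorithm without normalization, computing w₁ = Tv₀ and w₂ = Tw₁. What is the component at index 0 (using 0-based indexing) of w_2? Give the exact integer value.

34

w1 = Tv₀ = (4·1 + 6·1; 4·1 + (-5)·1) = (10, -1)
w2 = Tw1 = (4·10 + 6·(-1); 4·10 + (-5)·(-1)) = (34, 45)
The requested component of w2 is 34.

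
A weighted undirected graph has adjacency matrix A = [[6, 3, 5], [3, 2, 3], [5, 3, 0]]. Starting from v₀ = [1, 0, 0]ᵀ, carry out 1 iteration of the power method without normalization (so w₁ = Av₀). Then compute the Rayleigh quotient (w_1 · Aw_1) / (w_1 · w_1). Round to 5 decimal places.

10.45714

w1 = Av₀ = (6, 3, 5)
Aw1 = (70, 39, 39)
w1·Aw1 = 6·70 + 3·39 + 5·39 = 732; w1·w1 = 6·6 + 3·3 + 5·5 = 70
λ ≈ 732/70 = 10.45714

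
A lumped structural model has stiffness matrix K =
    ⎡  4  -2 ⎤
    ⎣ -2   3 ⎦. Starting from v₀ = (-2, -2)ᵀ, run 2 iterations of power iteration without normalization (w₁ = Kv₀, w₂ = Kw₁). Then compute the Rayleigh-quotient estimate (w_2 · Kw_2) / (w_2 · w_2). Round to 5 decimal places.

4.62162

w1 = Kv₀ = (4·(-2) + (-2)·(-2); (-2)·(-2) + 3·(-2)) = (-4, -2)
w2 = Kw1 = (4·(-4) + (-2)·(-2); (-2)·(-4) + 3·(-2)) = (-12, 2)
Kw2 = (-52, 30)
w2·Kw2 = (-12)·(-52) + 2·30 = 684; w2·w2 = (-12)·(-12) + 2·2 = 148
λ ≈ 684/148 = 4.62162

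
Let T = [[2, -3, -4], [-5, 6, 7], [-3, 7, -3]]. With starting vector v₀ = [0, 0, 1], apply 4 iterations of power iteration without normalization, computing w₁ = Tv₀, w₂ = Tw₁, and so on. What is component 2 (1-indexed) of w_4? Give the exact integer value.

8007

w1 = Tv₀ = (2·0 + (-3)·0 + (-4)·1; (-5)·0 + 6·0 + 7·1; (-3)·0 + 7·0 + (-3)·1) = (-4, 7, -3)
w2 = Tw1 = (2·(-4) + (-3)·7 + (-4)·(-3); (-5)·(-4) + 6·7 + 7·(-3); (-3)·(-4) + 7·7 + (-3)·(-3)) = (-17, 41, 70)
w3 = Tw2 = (-437, 821, 128)
w4 = Tw3 = (-3849, 8007, 6674)
The requested component of w4 is 8007.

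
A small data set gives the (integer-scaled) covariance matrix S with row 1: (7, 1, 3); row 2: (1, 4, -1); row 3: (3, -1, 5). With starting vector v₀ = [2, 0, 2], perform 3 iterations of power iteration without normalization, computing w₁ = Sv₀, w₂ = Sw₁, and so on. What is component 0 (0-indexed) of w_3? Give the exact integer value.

w1 = Sv₀ = (7·2 + 1·0 + 3·2; 1·2 + 4·0 + (-1)·2; 3·2 + (-1)·0 + 5·2) = (20, 0, 16)
w2 = Sw1 = (7·20 + 1·0 + 3·16; 1·20 + 4·0 + (-1)·16; 3·20 + (-1)·0 + 5·16) = (188, 4, 140)
w3 = Sw2 = (1740, 64, 1260)
The requested component of w3 is 1740.

1740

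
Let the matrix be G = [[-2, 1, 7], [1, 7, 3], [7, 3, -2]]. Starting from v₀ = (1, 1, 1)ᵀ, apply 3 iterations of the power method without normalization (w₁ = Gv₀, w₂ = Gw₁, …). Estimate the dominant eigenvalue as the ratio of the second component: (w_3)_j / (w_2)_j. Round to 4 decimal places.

λ ≈ 9.1682

w1 = Gv₀ = (6, 11, 8)
w2 = Gw1 = (55, 107, 59)
w3 = Gw2 = (410, 981, 588)
Ratio at component: 981 / 107 = 9.1682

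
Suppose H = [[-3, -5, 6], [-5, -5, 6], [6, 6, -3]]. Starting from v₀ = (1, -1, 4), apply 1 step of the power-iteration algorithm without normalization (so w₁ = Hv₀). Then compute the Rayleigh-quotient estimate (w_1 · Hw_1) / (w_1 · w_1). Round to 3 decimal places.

-13.453

w1 = Hv₀ = ((-3)·1 + (-5)·(-1) + 6·4; (-5)·1 + (-5)·(-1) + 6·4; 6·1 + 6·(-1) + (-3)·4) = (26, 24, -12)
Hw1 = (-270, -322, 336)
w1·Hw1 = 26·(-270) + 24·(-322) + (-12)·336 = -18780; w1·w1 = 26·26 + 24·24 + (-12)·(-12) = 1396
λ ≈ -18780/1396 = -13.453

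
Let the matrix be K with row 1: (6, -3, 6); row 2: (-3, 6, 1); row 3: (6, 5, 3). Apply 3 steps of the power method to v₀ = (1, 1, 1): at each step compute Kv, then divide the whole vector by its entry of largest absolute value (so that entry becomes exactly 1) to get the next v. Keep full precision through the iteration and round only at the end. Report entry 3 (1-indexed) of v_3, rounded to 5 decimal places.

0.81677

Kv0 = (9.000000, 4.000000, 14.000000); divide by 14.000000 → v1 = (0.642857, 0.285714, 1.000000)
Kv1 = (9.000000, 0.785714, 8.285714); divide by 9.000000 → v2 = (1.000000, 0.087302, 0.920635)
Kv2 = (11.261905, -1.555556, 9.198413); divide by 11.261905 → v3 = (1.000000, -0.138125, 0.816772)
Requested entry of v3: 1159/1419 = 0.81677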